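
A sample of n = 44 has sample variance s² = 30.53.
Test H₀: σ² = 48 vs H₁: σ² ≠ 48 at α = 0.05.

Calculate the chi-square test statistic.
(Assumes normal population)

Answer: χ² = 27.3498, fail to reject H₀

Derivation:
df = n - 1 = 43
χ² = (n-1)s²/σ₀² = 43×30.53/48 = 27.3498
Critical values: χ²_{0.975,43} = 26.785, χ²_{0.025,43} = 62.990
Rejection region: χ² < 26.785 or χ² > 62.990
Decision: fail to reject H₀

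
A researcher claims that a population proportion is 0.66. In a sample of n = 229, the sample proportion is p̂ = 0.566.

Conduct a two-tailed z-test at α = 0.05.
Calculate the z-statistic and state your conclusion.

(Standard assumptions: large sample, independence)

H₀: p = 0.66, H₁: p ≠ 0.66
Standard error: SE = √(p₀(1-p₀)/n) = √(0.66×0.34/229) = 0.031304
z-statistic: z = (p̂ - p₀)/SE = (0.566 - 0.66)/0.031304 = -3.0028
Critical value: z_0.025 = ±1.960
p-value = 0.0027
Decision: reject H₀ at α = 0.05

Answer: z = -3.0028, reject H₀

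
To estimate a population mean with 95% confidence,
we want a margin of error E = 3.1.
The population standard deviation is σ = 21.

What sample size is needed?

z_0.025 = 1.960
n = (z×σ/E)² = (1.960×21/3.1)²
n = 176.2899
Round up: n = 177

Answer: n = 177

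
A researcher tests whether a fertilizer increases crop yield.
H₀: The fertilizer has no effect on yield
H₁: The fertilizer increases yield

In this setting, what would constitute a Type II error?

Type I error (α): Rejecting H₀ when H₀ is true
Type II error (β): Failing to reject H₀ when H₁ is true

Answer: Failing to recommend an effective fertilizer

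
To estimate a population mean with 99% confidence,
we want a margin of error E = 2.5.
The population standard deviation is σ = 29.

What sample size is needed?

Answer: n = 893

Derivation:
z_0.005 = 2.576
n = (z×σ/E)² = (2.576×29/2.5)²
n = 892.9100
Round up: n = 893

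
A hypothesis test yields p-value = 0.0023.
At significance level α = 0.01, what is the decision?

Compare p-value to α:
0.0023 < 0.01
Decision: reject H₀

Answer: reject H₀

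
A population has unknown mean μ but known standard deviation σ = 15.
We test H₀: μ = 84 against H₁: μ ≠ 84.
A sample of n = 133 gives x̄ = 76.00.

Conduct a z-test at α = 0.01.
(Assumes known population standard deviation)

Standard error: SE = σ/√n = 15/√133 = 1.3007
z-statistic: z = (x̄ - μ₀)/SE = (76.00 - 84)/1.3007 = -6.1505
Critical value: ±2.576
p-value < 0.0001
Decision: reject H₀

Answer: z = -6.1505, reject H₀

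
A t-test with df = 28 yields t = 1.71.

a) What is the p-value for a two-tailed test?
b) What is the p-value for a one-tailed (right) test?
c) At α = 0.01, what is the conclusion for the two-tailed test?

Answer: a) 0.0983, b) 0.0492, c) fail to reject H₀

Derivation:
Using t-distribution with df = 28:
a) Two-tailed: p = 2×P(T > 1.71) = 0.0983
b) One-tailed: p = P(T > 1.71) = 0.0492
c) 0.0983 ≥ 0.01, fail to reject H₀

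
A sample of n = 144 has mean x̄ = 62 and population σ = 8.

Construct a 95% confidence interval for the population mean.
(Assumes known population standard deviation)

Confidence level: 95%, α = 0.05
z_0.025 = 1.960
SE = σ/√n = 8/√144 = 0.6667
Margin of error = 1.960 × 0.6667 = 1.3067
CI: x̄ ± margin = 62 ± 1.3067
CI: (60.6933, 63.3067)

Answer: (60.6933, 63.3067)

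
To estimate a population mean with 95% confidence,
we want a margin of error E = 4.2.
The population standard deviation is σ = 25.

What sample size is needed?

Answer: n = 137

Derivation:
z_0.025 = 1.960
n = (z×σ/E)² = (1.960×25/4.2)²
n = 136.1111
Round up: n = 137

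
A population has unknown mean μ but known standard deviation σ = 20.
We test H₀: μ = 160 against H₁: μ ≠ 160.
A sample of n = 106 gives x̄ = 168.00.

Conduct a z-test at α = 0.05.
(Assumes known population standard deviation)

Standard error: SE = σ/√n = 20/√106 = 1.9426
z-statistic: z = (x̄ - μ₀)/SE = (168.00 - 160)/1.9426 = 4.1182
Critical value: ±1.960
p-value < 0.0001
Decision: reject H₀

Answer: z = 4.1182, reject H₀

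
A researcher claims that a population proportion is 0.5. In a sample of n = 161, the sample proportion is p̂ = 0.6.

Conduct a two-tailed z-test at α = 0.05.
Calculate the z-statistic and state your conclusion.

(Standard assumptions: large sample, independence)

H₀: p = 0.5, H₁: p ≠ 0.5
Standard error: SE = √(p₀(1-p₀)/n) = √(0.5×0.5/161) = 0.039406
z-statistic: z = (p̂ - p₀)/SE = (0.6 - 0.5)/0.039406 = 2.5377
Critical value: z_0.025 = ±1.960
p-value = 0.0112
Decision: reject H₀ at α = 0.05

Answer: z = 2.5377, reject H₀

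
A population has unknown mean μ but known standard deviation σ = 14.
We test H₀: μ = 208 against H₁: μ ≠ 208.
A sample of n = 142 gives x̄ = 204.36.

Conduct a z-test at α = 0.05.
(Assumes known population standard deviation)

Answer: z = -3.0981, reject H₀

Derivation:
Standard error: SE = σ/√n = 14/√142 = 1.1749
z-statistic: z = (x̄ - μ₀)/SE = (204.36 - 208)/1.1749 = -3.0981
Critical value: ±1.960
p-value = 0.0019
Decision: reject H₀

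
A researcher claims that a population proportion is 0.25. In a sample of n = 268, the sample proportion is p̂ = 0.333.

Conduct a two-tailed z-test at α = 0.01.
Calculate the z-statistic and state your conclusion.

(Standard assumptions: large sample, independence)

Answer: z = 3.1380, reject H₀

Derivation:
H₀: p = 0.25, H₁: p ≠ 0.25
Standard error: SE = √(p₀(1-p₀)/n) = √(0.25×0.75/268) = 0.026450
z-statistic: z = (p̂ - p₀)/SE = (0.333 - 0.25)/0.026450 = 3.1380
Critical value: z_0.005 = ±2.576
p-value = 0.0017
Decision: reject H₀ at α = 0.01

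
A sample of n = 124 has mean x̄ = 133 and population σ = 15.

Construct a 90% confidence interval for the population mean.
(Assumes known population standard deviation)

Answer: (130.7842, 135.2158)

Derivation:
Confidence level: 90%, α = 0.1
z_0.05 = 1.645
SE = σ/√n = 15/√124 = 1.3470
Margin of error = 1.645 × 1.3470 = 2.2158
CI: x̄ ± margin = 133 ± 2.2158
CI: (130.7842, 135.2158)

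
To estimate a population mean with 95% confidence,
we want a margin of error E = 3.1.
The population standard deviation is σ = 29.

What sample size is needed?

z_0.025 = 1.960
n = (z×σ/E)² = (1.960×29/3.1)²
n = 336.1900
Round up: n = 337

Answer: n = 337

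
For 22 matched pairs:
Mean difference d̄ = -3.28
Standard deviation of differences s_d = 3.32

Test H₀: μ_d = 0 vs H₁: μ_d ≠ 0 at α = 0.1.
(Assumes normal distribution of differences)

Answer: t = -4.6341, reject H₀

Derivation:
df = n - 1 = 21
SE = s_d/√n = 3.32/√22 = 0.7078
t = d̄/SE = -3.28/0.7078 = -4.6341
Critical value: t_{0.05,21} = ±1.721
p-value ≈ 0.0001
Decision: reject H₀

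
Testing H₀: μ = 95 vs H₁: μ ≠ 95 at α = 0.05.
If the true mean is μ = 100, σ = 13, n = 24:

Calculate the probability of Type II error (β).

Answer: β ≈ 0.5302

Derivation:
SE = σ/√n = 13/√24 = 2.6536
Critical values: μ₀ ± z_0.025×SE = 95 ± 1.960×2.6536
Acceptance region: (89.7989, 100.2011)
Under H₁ (μ = 100): z_high = (100.2011 - 100)/2.6536 = 0.0758, z_low = (89.7989 - 100)/2.6536 = -3.8442
β = P(not reject | H₁) = Φ(0.0758) - Φ(-3.8442) ≈ 0.5302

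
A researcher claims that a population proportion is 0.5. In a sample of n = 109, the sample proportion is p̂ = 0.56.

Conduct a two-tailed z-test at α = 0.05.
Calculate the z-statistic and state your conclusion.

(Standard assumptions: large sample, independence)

H₀: p = 0.5, H₁: p ≠ 0.5
Standard error: SE = √(p₀(1-p₀)/n) = √(0.5×0.5/109) = 0.047891
z-statistic: z = (p̂ - p₀)/SE = (0.56 - 0.5)/0.047891 = 1.2528
Critical value: z_0.025 = ±1.960
p-value = 0.2103
Decision: fail to reject H₀ at α = 0.05

Answer: z = 1.2528, fail to reject H₀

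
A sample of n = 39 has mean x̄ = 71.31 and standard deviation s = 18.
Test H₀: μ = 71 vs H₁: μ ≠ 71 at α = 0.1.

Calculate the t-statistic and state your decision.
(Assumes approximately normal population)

Answer: t = 0.1076, fail to reject H₀

Derivation:
df = n - 1 = 38
SE = s/√n = 18/√39 = 2.8823
t = (x̄ - μ₀)/SE = (71.31 - 71)/2.8823 = 0.1076
Critical value: t_{0.05,38} = ±1.686
p-value ≈ 0.9149
Decision: fail to reject H₀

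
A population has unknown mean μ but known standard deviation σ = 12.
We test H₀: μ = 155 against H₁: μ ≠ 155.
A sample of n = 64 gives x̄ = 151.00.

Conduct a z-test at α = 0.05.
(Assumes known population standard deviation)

Answer: z = -2.6667, reject H₀

Derivation:
Standard error: SE = σ/√n = 12/√64 = 1.5000
z-statistic: z = (x̄ - μ₀)/SE = (151.00 - 155)/1.5000 = -2.6667
Critical value: ±1.960
p-value = 0.0077
Decision: reject H₀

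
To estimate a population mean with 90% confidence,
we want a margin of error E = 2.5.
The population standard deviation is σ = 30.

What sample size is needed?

Answer: n = 390

Derivation:
z_0.05 = 1.645
n = (z×σ/E)² = (1.645×30/2.5)²
n = 389.6676
Round up: n = 390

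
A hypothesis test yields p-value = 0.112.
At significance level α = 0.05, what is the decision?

Answer: fail to reject H₀

Derivation:
Compare p-value to α:
0.112 ≥ 0.05
Decision: fail to reject H₀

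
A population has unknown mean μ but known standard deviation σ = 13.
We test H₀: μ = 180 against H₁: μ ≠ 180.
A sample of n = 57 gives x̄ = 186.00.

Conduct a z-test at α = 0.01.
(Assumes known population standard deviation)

Standard error: SE = σ/√n = 13/√57 = 1.7219
z-statistic: z = (x̄ - μ₀)/SE = (186.00 - 180)/1.7219 = 3.4845
Critical value: ±2.576
p-value = 0.0005
Decision: reject H₀

Answer: z = 3.4845, reject H₀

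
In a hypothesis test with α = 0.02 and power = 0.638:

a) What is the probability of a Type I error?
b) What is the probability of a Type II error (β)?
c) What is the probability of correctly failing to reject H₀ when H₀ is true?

Answer: a) 0.02, b) 0.362, c) 0.98

Derivation:
a) Type I error probability = α = 0.02
b) Power = P(reject H₀ | H₁ true) = 1 - β = 0.638, so Type II error probability = β = 1 - Power = 0.362
c) P(fail to reject H₀ | H₀ true) = 1 - α = 0.98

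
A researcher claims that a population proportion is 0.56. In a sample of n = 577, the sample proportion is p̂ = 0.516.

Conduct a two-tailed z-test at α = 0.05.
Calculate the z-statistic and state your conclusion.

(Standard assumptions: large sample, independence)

Answer: z = -2.1292, reject H₀

Derivation:
H₀: p = 0.56, H₁: p ≠ 0.56
Standard error: SE = √(p₀(1-p₀)/n) = √(0.56×0.44/577) = 0.020665
z-statistic: z = (p̂ - p₀)/SE = (0.516 - 0.56)/0.020665 = -2.1292
Critical value: z_0.025 = ±1.960
p-value = 0.0332
Decision: reject H₀ at α = 0.05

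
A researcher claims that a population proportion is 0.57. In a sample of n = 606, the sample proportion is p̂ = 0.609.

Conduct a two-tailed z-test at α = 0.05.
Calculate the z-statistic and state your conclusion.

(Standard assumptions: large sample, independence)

Answer: z = 1.9392, fail to reject H₀

Derivation:
H₀: p = 0.57, H₁: p ≠ 0.57
Standard error: SE = √(p₀(1-p₀)/n) = √(0.57×0.43/606) = 0.020111
z-statistic: z = (p̂ - p₀)/SE = (0.609 - 0.57)/0.020111 = 1.9392
Critical value: z_0.025 = ±1.960
p-value = 0.0525
Decision: fail to reject H₀ at α = 0.05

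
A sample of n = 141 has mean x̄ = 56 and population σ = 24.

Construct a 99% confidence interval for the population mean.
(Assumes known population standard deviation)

Confidence level: 99%, α = 0.01
z_0.005 = 2.576
SE = σ/√n = 24/√141 = 2.0212
Margin of error = 2.576 × 2.0212 = 5.2066
CI: x̄ ± margin = 56 ± 5.2066
CI: (50.7934, 61.2066)

Answer: (50.7934, 61.2066)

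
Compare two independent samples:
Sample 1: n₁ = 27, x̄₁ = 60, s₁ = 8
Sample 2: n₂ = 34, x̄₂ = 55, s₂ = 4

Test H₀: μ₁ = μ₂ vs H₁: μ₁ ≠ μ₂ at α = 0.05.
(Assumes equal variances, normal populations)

Pooled variance: s²_p = [26×8² + 33×4²]/(59) = 37.1525
s_p = 6.0953
SE = s_p×√(1/n₁ + 1/n₂) = 6.0953×√(1/27 + 1/34) = 1.5712
t = (x̄₁ - x̄₂)/SE = (60 - 55)/1.5712 = 3.1823
df = 59, t-critical = ±2.001
Decision: reject H₀

Answer: t = 3.1823, reject H₀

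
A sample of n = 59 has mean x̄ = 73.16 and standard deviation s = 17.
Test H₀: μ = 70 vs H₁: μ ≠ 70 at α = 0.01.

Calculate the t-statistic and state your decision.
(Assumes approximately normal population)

Answer: t = 1.4278, fail to reject H₀

Derivation:
df = n - 1 = 58
SE = s/√n = 17/√59 = 2.2132
t = (x̄ - μ₀)/SE = (73.16 - 70)/2.2132 = 1.4278
Critical value: t_{0.005,58} = ±2.663
p-value ≈ 0.1587
Decision: fail to reject H₀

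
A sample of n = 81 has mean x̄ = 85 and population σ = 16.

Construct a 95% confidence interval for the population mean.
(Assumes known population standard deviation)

Answer: (81.5155, 88.4845)

Derivation:
Confidence level: 95%, α = 0.05
z_0.025 = 1.960
SE = σ/√n = 16/√81 = 1.7778
Margin of error = 1.960 × 1.7778 = 3.4845
CI: x̄ ± margin = 85 ± 3.4845
CI: (81.5155, 88.4845)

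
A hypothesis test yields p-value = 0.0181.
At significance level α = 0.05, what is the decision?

Answer: reject H₀

Derivation:
Compare p-value to α:
0.0181 < 0.05
Decision: reject H₀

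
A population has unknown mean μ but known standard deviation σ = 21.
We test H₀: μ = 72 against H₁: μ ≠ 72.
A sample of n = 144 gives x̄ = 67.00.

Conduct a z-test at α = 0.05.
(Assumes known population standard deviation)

Standard error: SE = σ/√n = 21/√144 = 1.7500
z-statistic: z = (x̄ - μ₀)/SE = (67.00 - 72)/1.7500 = -2.8571
Critical value: ±1.960
p-value = 0.0043
Decision: reject H₀

Answer: z = -2.8571, reject H₀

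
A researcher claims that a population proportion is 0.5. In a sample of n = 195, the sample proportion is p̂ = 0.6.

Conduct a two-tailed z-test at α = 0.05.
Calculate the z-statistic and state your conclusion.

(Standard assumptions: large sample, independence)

H₀: p = 0.5, H₁: p ≠ 0.5
Standard error: SE = √(p₀(1-p₀)/n) = √(0.5×0.5/195) = 0.035806
z-statistic: z = (p̂ - p₀)/SE = (0.6 - 0.5)/0.035806 = 2.7928
Critical value: z_0.025 = ±1.960
p-value = 0.0052
Decision: reject H₀ at α = 0.05

Answer: z = 2.7928, reject H₀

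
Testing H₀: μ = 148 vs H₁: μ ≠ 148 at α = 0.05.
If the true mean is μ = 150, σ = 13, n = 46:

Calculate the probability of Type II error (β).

Answer: β ≈ 0.8190

Derivation:
SE = σ/√n = 13/√46 = 1.9167
Critical values: μ₀ ± z_0.025×SE = 148 ± 1.960×1.9167
Acceptance region: (144.2433, 151.7567)
Under H₁ (μ = 150): z_high = (151.7567 - 150)/1.9167 = 0.9165, z_low = (144.2433 - 150)/1.9167 = -3.0034
β = P(not reject | H₁) = Φ(0.9165) - Φ(-3.0034) ≈ 0.8190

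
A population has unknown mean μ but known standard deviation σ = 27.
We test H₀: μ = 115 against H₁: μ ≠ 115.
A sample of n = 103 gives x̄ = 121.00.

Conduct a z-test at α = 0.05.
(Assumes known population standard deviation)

Standard error: SE = σ/√n = 27/√103 = 2.6604
z-statistic: z = (x̄ - μ₀)/SE = (121.00 - 115)/2.6604 = 2.2553
Critical value: ±1.960
p-value = 0.0241
Decision: reject H₀

Answer: z = 2.2553, reject H₀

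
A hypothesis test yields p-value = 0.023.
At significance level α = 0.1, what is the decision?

Answer: reject H₀

Derivation:
Compare p-value to α:
0.023 < 0.1
Decision: reject H₀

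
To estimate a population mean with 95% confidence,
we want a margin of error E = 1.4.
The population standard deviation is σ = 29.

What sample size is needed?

z_0.025 = 1.960
n = (z×σ/E)² = (1.960×29/1.4)²
n = 1648.3600
Round up: n = 1649

Answer: n = 1649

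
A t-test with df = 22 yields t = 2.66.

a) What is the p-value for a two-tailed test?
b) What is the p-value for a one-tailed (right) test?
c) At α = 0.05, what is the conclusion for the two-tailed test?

Answer: a) 0.0143, b) 0.0072, c) reject H₀

Derivation:
Using t-distribution with df = 22:
a) Two-tailed: p = 2×P(T > 2.66) = 0.0143
b) One-tailed: p = P(T > 2.66) = 0.0072
c) 0.0143 < 0.05, reject H₀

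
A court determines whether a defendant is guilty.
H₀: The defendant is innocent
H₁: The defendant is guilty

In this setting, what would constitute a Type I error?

Answer: Convicting an innocent person

Derivation:
Type I error: rejecting H₀ when it is actually true (false positive).
Type II error: failing to reject H₀ when H₁ is actually true (false negative).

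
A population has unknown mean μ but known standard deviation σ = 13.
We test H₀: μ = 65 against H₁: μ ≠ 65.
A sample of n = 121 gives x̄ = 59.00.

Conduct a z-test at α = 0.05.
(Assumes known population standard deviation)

Answer: z = -5.0770, reject H₀

Derivation:
Standard error: SE = σ/√n = 13/√121 = 1.1818
z-statistic: z = (x̄ - μ₀)/SE = (59.00 - 65)/1.1818 = -5.0770
Critical value: ±1.960
p-value < 0.0001
Decision: reject H₀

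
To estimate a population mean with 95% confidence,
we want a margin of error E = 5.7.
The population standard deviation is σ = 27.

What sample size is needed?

z_0.025 = 1.960
n = (z×σ/E)² = (1.960×27/5.7)²
n = 86.1966
Round up: n = 87

Answer: n = 87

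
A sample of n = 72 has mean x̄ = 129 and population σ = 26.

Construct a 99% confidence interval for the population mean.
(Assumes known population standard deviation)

Confidence level: 99%, α = 0.01
z_0.005 = 2.576
SE = σ/√n = 26/√72 = 3.0641
Margin of error = 2.576 × 3.0641 = 7.8931
CI: x̄ ± margin = 129 ± 7.8931
CI: (121.1069, 136.8931)

Answer: (121.1069, 136.8931)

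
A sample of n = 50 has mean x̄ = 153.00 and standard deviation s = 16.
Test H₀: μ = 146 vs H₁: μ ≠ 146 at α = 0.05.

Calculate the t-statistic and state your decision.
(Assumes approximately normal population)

Answer: t = 3.0936, reject H₀

Derivation:
df = n - 1 = 49
SE = s/√n = 16/√50 = 2.2627
t = (x̄ - μ₀)/SE = (153.00 - 146)/2.2627 = 3.0936
Critical value: t_{0.025,49} = ±2.010
p-value ≈ 0.0033
Decision: reject H₀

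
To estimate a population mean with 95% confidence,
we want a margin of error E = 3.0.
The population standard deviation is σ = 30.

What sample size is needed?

z_0.025 = 1.960
n = (z×σ/E)² = (1.960×30/3.0)²
n = 384.1600
Round up: n = 385

Answer: n = 385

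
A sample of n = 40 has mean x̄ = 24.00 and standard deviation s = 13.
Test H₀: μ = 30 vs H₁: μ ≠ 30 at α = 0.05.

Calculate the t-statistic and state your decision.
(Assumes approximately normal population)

df = n - 1 = 39
SE = s/√n = 13/√40 = 2.0555
t = (x̄ - μ₀)/SE = (24.00 - 30)/2.0555 = -2.9190
Critical value: t_{0.025,39} = ±2.023
p-value ≈ 0.0058
Decision: reject H₀

Answer: t = -2.9190, reject H₀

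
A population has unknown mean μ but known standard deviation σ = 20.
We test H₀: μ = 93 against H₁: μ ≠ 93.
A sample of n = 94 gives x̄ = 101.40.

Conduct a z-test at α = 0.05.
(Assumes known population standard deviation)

Answer: z = 4.0721, reject H₀

Derivation:
Standard error: SE = σ/√n = 20/√94 = 2.0628
z-statistic: z = (x̄ - μ₀)/SE = (101.40 - 93)/2.0628 = 4.0721
Critical value: ±1.960
p-value < 0.0001
Decision: reject H₀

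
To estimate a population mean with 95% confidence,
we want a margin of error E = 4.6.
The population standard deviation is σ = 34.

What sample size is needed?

z_0.025 = 1.960
n = (z×σ/E)² = (1.960×34/4.6)²
n = 209.8719
Round up: n = 210

Answer: n = 210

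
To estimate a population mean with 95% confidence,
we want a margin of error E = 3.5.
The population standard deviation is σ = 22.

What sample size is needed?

Answer: n = 152

Derivation:
z_0.025 = 1.960
n = (z×σ/E)² = (1.960×22/3.5)²
n = 151.7824
Round up: n = 152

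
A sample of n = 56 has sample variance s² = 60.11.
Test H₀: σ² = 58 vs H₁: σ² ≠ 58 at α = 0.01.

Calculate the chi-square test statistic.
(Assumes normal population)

Answer: χ² = 57.0009, fail to reject H₀

Derivation:
df = n - 1 = 55
χ² = (n-1)s²/σ₀² = 55×60.11/58 = 57.0009
Critical values: χ²_{0.995,55} = 31.735, χ²_{0.005,55} = 85.749
Rejection region: χ² < 31.735 or χ² > 85.749
Decision: fail to reject H₀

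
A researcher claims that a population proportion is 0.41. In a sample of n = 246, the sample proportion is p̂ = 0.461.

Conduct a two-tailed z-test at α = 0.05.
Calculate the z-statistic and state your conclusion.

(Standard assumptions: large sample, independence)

Answer: z = 1.6264, fail to reject H₀

Derivation:
H₀: p = 0.41, H₁: p ≠ 0.41
Standard error: SE = √(p₀(1-p₀)/n) = √(0.41×0.59/246) = 0.031358
z-statistic: z = (p̂ - p₀)/SE = (0.461 - 0.41)/0.031358 = 1.6264
Critical value: z_0.025 = ±1.960
p-value = 0.1039
Decision: fail to reject H₀ at α = 0.05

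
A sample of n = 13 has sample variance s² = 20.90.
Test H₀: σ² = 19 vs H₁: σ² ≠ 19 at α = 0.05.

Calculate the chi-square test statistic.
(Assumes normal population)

df = n - 1 = 12
χ² = (n-1)s²/σ₀² = 12×20.90/19 = 13.2000
Critical values: χ²_{0.975,12} = 4.404, χ²_{0.025,12} = 23.337
Rejection region: χ² < 4.404 or χ² > 23.337
Decision: fail to reject H₀

Answer: χ² = 13.2000, fail to reject H₀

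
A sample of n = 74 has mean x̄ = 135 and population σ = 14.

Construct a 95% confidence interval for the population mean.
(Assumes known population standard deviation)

Answer: (131.8101, 138.1899)

Derivation:
Confidence level: 95%, α = 0.05
z_0.025 = 1.960
SE = σ/√n = 14/√74 = 1.6275
Margin of error = 1.960 × 1.6275 = 3.1899
CI: x̄ ± margin = 135 ± 3.1899
CI: (131.8101, 138.1899)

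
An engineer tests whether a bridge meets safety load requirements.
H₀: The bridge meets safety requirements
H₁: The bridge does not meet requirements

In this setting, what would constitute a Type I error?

Type I error: rejecting H₀ when it is actually true (false positive).
Type II error: failing to reject H₀ when H₁ is actually true (false negative).

Answer: Unnecessarily closing a safe bridge for repairs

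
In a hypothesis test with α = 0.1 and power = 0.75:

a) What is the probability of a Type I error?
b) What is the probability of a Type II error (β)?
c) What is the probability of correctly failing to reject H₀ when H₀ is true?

Answer: a) 0.1, b) 0.25, c) 0.9

Derivation:
a) Type I error probability = α = 0.1
b) Power = P(reject H₀ | H₁ true) = 1 - β = 0.75, so Type II error probability = β = 1 - Power = 0.25
c) P(fail to reject H₀ | H₀ true) = 1 - α = 0.9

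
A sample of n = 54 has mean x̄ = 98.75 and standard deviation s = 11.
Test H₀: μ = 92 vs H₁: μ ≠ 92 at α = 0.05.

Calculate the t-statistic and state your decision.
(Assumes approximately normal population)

Answer: t = 4.5093, reject H₀

Derivation:
df = n - 1 = 53
SE = s/√n = 11/√54 = 1.4969
t = (x̄ - μ₀)/SE = (98.75 - 92)/1.4969 = 4.5093
Critical value: t_{0.025,53} = ±2.006
p-value < 0.0001
Decision: reject H₀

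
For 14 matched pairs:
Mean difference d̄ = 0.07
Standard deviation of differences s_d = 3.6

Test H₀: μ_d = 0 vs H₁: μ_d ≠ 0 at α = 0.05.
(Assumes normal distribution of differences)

df = n - 1 = 13
SE = s_d/√n = 3.6/√14 = 0.9621
t = d̄/SE = 0.07/0.9621 = 0.0728
Critical value: t_{0.025,13} = ±2.160
p-value ≈ 0.9431
Decision: fail to reject H₀

Answer: t = 0.0728, fail to reject H₀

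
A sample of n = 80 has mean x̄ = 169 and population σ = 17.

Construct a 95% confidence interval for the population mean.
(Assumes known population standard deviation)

Confidence level: 95%, α = 0.05
z_0.025 = 1.960
SE = σ/√n = 17/√80 = 1.9007
Margin of error = 1.960 × 1.9007 = 3.7254
CI: x̄ ± margin = 169 ± 3.7254
CI: (165.2746, 172.7254)

Answer: (165.2746, 172.7254)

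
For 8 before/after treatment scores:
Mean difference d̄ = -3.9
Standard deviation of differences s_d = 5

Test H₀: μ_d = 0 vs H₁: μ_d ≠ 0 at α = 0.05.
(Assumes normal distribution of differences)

Answer: t = -2.2061, fail to reject H₀

Derivation:
df = n - 1 = 7
SE = s_d/√n = 5/√8 = 1.7678
t = d̄/SE = -3.9/1.7678 = -2.2061
Critical value: t_{0.025,7} = ±2.365
p-value ≈ 0.0632
Decision: fail to reject H₀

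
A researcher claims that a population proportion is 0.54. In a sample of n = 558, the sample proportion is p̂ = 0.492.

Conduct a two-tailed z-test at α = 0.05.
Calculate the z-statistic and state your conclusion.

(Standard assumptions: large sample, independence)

H₀: p = 0.54, H₁: p ≠ 0.54
Standard error: SE = √(p₀(1-p₀)/n) = √(0.54×0.46/558) = 0.021099
z-statistic: z = (p̂ - p₀)/SE = (0.492 - 0.54)/0.021099 = -2.2750
Critical value: z_0.025 = ±1.960
p-value = 0.0229
Decision: reject H₀ at α = 0.05

Answer: z = -2.2750, reject H₀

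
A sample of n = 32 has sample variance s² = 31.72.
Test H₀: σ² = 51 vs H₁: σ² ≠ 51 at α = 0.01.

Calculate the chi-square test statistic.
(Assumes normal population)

Answer: χ² = 19.2808, fail to reject H₀

Derivation:
df = n - 1 = 31
χ² = (n-1)s²/σ₀² = 31×31.72/51 = 19.2808
Critical values: χ²_{0.995,31} = 14.458, χ²_{0.005,31} = 55.003
Rejection region: χ² < 14.458 or χ² > 55.003
Decision: fail to reject H₀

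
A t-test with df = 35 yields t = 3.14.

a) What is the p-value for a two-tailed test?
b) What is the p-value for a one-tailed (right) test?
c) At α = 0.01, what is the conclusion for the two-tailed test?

Answer: a) 0.0034, b) 0.0017, c) reject H₀

Derivation:
Using t-distribution with df = 35:
a) Two-tailed: p = 2×P(T > 3.14) = 0.0034
b) One-tailed: p = P(T > 3.14) = 0.0017
c) 0.0034 < 0.01, reject H₀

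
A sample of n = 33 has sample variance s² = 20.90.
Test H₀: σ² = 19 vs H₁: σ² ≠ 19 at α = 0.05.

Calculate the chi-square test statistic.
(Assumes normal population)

Answer: χ² = 35.2000, fail to reject H₀

Derivation:
df = n - 1 = 32
χ² = (n-1)s²/σ₀² = 32×20.90/19 = 35.2000
Critical values: χ²_{0.975,32} = 18.291, χ²_{0.025,32} = 49.480
Rejection region: χ² < 18.291 or χ² > 49.480
Decision: fail to reject H₀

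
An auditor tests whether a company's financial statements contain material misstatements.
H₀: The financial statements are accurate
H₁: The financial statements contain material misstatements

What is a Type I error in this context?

Answer: Concluding the statements are misstated when they are actually accurate

Derivation:
A Type I error (probability α) occurs when we reject a true H₀.
A Type II error (probability β) occurs when we fail to reject a false H₀.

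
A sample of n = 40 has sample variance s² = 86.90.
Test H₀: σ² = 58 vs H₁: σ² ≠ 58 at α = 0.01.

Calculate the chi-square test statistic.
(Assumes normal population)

Answer: χ² = 58.4328, fail to reject H₀

Derivation:
df = n - 1 = 39
χ² = (n-1)s²/σ₀² = 39×86.90/58 = 58.4328
Critical values: χ²_{0.995,39} = 19.996, χ²_{0.005,39} = 65.476
Rejection region: χ² < 19.996 or χ² > 65.476
Decision: fail to reject H₀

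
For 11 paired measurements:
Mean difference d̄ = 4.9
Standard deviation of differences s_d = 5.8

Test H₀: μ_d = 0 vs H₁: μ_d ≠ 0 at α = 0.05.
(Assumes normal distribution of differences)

df = n - 1 = 10
SE = s_d/√n = 5.8/√11 = 1.7488
t = d̄/SE = 4.9/1.7488 = 2.8019
Critical value: t_{0.025,10} = ±2.228
p-value ≈ 0.0187
Decision: reject H₀

Answer: t = 2.8019, reject H₀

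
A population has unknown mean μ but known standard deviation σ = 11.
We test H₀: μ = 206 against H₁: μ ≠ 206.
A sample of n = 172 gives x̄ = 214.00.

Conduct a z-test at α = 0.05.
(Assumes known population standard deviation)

Standard error: SE = σ/√n = 11/√172 = 0.8387
z-statistic: z = (x̄ - μ₀)/SE = (214.00 - 206)/0.8387 = 9.5386
Critical value: ±1.960
p-value < 0.0001
Decision: reject H₀

Answer: z = 9.5386, reject H₀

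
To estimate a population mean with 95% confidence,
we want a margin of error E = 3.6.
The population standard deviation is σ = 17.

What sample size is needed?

z_0.025 = 1.960
n = (z×σ/E)² = (1.960×17/3.6)²
n = 85.6653
Round up: n = 86

Answer: n = 86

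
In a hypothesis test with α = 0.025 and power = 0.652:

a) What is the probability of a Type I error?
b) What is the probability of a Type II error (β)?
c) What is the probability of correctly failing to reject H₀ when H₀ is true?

a) Type I error probability = α = 0.025
b) Power = P(reject H₀ | H₁ true) = 1 - β = 0.652, so Type II error probability = β = 1 - Power = 0.348
c) P(fail to reject H₀ | H₀ true) = 1 - α = 0.975

Answer: a) 0.025, b) 0.348, c) 0.975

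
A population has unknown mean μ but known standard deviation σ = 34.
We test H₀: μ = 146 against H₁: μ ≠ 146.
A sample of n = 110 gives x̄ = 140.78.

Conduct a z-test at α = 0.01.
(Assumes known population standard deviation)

Standard error: SE = σ/√n = 34/√110 = 3.2418
z-statistic: z = (x̄ - μ₀)/SE = (140.78 - 146)/3.2418 = -1.6102
Critical value: ±2.576
p-value = 0.1074
Decision: fail to reject H₀

Answer: z = -1.6102, fail to reject H₀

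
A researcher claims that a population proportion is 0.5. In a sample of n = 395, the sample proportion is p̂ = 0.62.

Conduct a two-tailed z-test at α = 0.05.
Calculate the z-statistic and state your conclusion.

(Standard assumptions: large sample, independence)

Answer: z = 4.7699, reject H₀

Derivation:
H₀: p = 0.5, H₁: p ≠ 0.5
Standard error: SE = √(p₀(1-p₀)/n) = √(0.5×0.5/395) = 0.025158
z-statistic: z = (p̂ - p₀)/SE = (0.62 - 0.5)/0.025158 = 4.7699
Critical value: z_0.025 = ±1.960
p-value < 0.0001
Decision: reject H₀ at α = 0.05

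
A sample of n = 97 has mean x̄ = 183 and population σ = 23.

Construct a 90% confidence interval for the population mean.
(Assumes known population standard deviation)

Confidence level: 90%, α = 0.1
z_0.05 = 1.645
SE = σ/√n = 23/√97 = 2.3353
Margin of error = 1.645 × 2.3353 = 3.8416
CI: x̄ ± margin = 183 ± 3.8416
CI: (179.1584, 186.8416)

Answer: (179.1584, 186.8416)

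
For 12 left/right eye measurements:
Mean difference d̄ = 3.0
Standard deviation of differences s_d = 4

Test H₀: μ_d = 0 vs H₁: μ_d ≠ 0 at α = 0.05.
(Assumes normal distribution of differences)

df = n - 1 = 11
SE = s_d/√n = 4/√12 = 1.1547
t = d̄/SE = 3.0/1.1547 = 2.5981
Critical value: t_{0.025,11} = ±2.201
p-value ≈ 0.0248
Decision: reject H₀

Answer: t = 2.5981, reject H₀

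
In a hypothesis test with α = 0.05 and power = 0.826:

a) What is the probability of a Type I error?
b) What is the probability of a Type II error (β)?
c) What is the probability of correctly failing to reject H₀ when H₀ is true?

a) Type I error probability = α = 0.05
b) Power = P(reject H₀ | H₁ true) = 1 - β = 0.826, so Type II error probability = β = 1 - Power = 0.174
c) P(fail to reject H₀ | H₀ true) = 1 - α = 0.95

Answer: a) 0.05, b) 0.174, c) 0.95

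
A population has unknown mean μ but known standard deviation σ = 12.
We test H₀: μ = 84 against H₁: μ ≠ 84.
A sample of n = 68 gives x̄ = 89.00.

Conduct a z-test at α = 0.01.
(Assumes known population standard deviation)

Standard error: SE = σ/√n = 12/√68 = 1.4552
z-statistic: z = (x̄ - μ₀)/SE = (89.00 - 84)/1.4552 = 3.4360
Critical value: ±2.576
p-value = 0.0006
Decision: reject H₀

Answer: z = 3.4360, reject H₀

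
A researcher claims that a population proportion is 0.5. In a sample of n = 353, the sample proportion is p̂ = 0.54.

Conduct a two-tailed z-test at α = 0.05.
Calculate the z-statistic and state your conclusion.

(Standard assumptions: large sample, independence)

H₀: p = 0.5, H₁: p ≠ 0.5
Standard error: SE = √(p₀(1-p₀)/n) = √(0.5×0.5/353) = 0.026612
z-statistic: z = (p̂ - p₀)/SE = (0.54 - 0.5)/0.026612 = 1.5031
Critical value: z_0.025 = ±1.960
p-value = 0.1328
Decision: fail to reject H₀ at α = 0.05

Answer: z = 1.5031, fail to reject H₀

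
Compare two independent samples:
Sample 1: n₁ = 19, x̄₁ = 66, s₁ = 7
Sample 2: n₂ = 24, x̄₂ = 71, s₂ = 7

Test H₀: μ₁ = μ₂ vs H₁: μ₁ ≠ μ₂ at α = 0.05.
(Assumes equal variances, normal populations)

Answer: t = -2.3260, reject H₀

Derivation:
Pooled variance: s²_p = [18×7² + 23×7²]/(41) = 49.0000
s_p = 7.0000
SE = s_p×√(1/n₁ + 1/n₂) = 7.0000×√(1/19 + 1/24) = 2.1496
t = (x̄₁ - x̄₂)/SE = (66 - 71)/2.1496 = -2.3260
df = 41, t-critical = ±2.020
Decision: reject H₀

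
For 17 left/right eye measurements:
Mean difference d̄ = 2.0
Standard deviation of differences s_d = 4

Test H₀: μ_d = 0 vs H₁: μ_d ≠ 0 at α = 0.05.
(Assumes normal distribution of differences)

Answer: t = 2.0616, fail to reject H₀

Derivation:
df = n - 1 = 16
SE = s_d/√n = 4/√17 = 0.9701
t = d̄/SE = 2.0/0.9701 = 2.0616
Critical value: t_{0.025,16} = ±2.120
p-value ≈ 0.0559
Decision: fail to reject H₀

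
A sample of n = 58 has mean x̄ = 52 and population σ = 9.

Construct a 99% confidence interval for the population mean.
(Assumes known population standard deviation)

Answer: (48.9557, 55.0443)

Derivation:
Confidence level: 99%, α = 0.01
z_0.005 = 2.576
SE = σ/√n = 9/√58 = 1.1818
Margin of error = 2.576 × 1.1818 = 3.0443
CI: x̄ ± margin = 52 ± 3.0443
CI: (48.9557, 55.0443)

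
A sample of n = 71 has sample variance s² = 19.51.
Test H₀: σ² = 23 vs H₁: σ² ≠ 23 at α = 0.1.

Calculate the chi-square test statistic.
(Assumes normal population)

df = n - 1 = 70
χ² = (n-1)s²/σ₀² = 70×19.51/23 = 59.3783
Critical values: χ²_{0.95,70} = 51.739, χ²_{0.05,70} = 90.531
Rejection region: χ² < 51.739 or χ² > 90.531
Decision: fail to reject H₀

Answer: χ² = 59.3783, fail to reject H₀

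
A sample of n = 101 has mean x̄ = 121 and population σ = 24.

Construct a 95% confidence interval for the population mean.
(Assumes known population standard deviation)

Confidence level: 95%, α = 0.05
z_0.025 = 1.960
SE = σ/√n = 24/√101 = 2.3881
Margin of error = 1.960 × 2.3881 = 4.6807
CI: x̄ ± margin = 121 ± 4.6807
CI: (116.3193, 125.6807)

Answer: (116.3193, 125.6807)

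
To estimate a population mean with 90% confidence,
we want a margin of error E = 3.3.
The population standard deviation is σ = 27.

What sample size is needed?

z_0.05 = 1.645
n = (z×σ/E)² = (1.645×27/3.3)²
n = 181.1471
Round up: n = 182

Answer: n = 182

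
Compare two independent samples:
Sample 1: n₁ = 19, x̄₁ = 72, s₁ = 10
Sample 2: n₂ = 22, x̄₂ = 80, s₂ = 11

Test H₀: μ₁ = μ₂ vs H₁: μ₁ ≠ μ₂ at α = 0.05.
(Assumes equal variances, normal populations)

Answer: t = -2.4212, reject H₀

Derivation:
Pooled variance: s²_p = [18×10² + 21×11²]/(39) = 111.3077
s_p = 10.5502
SE = s_p×√(1/n₁ + 1/n₂) = 10.5502×√(1/19 + 1/22) = 3.3042
t = (x̄₁ - x̄₂)/SE = (72 - 80)/3.3042 = -2.4212
df = 39, t-critical = ±2.023
Decision: reject H₀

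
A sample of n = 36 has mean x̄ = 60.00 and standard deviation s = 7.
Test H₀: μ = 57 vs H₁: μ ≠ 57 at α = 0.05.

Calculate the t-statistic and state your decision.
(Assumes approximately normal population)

df = n - 1 = 35
SE = s/√n = 7/√36 = 1.1667
t = (x̄ - μ₀)/SE = (60.00 - 57)/1.1667 = 2.5714
Critical value: t_{0.025,35} = ±2.030
p-value ≈ 0.0145
Decision: reject H₀

Answer: t = 2.5714, reject H₀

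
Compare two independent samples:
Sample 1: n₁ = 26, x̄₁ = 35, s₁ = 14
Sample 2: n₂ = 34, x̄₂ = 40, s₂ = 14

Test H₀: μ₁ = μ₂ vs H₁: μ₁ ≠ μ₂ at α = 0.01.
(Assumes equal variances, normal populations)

Answer: t = -1.3708, fail to reject H₀

Derivation:
Pooled variance: s²_p = [25×14² + 33×14²]/(58) = 196.0000
s_p = 14.0000
SE = s_p×√(1/n₁ + 1/n₂) = 14.0000×√(1/26 + 1/34) = 3.6474
t = (x̄₁ - x̄₂)/SE = (35 - 40)/3.6474 = -1.3708
df = 58, t-critical = ±2.663
Decision: fail to reject H₀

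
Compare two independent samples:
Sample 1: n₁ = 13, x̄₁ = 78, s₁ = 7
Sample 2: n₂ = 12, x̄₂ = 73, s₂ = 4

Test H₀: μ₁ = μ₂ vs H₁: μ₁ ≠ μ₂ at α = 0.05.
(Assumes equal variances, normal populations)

Pooled variance: s²_p = [12×7² + 11×4²]/(23) = 33.2174
s_p = 5.7635
SE = s_p×√(1/n₁ + 1/n₂) = 5.7635×√(1/13 + 1/12) = 2.3072
t = (x̄₁ - x̄₂)/SE = (78 - 73)/2.3072 = 2.1671
df = 23, t-critical = ±2.069
Decision: reject H₀

Answer: t = 2.1671, reject H₀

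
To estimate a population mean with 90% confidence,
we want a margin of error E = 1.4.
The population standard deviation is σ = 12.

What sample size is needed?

Answer: n = 199

Derivation:
z_0.05 = 1.645
n = (z×σ/E)² = (1.645×12/1.4)²
n = 198.8100
Round up: n = 199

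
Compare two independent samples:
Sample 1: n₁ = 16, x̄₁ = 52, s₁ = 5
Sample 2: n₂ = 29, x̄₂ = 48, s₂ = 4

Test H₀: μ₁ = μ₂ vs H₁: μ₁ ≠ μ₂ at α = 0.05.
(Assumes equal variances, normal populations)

Pooled variance: s²_p = [15×5² + 28×4²]/(43) = 19.1395
s_p = 4.3749
SE = s_p×√(1/n₁ + 1/n₂) = 4.3749×√(1/16 + 1/29) = 1.3624
t = (x̄₁ - x̄₂)/SE = (52 - 48)/1.3624 = 2.9360
df = 43, t-critical = ±2.017
Decision: reject H₀

Answer: t = 2.9360, reject H₀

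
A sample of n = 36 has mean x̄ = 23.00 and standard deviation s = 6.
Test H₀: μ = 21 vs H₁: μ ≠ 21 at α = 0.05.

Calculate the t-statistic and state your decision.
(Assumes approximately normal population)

Answer: t = 2.0000, fail to reject H₀

Derivation:
df = n - 1 = 35
SE = s/√n = 6/√36 = 1.0000
t = (x̄ - μ₀)/SE = (23.00 - 21)/1.0000 = 2.0000
Critical value: t_{0.025,35} = ±2.030
p-value ≈ 0.0533
Decision: fail to reject H₀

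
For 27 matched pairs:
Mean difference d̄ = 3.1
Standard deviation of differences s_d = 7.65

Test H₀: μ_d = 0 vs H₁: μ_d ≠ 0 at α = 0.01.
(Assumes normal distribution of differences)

Answer: t = 2.1057, fail to reject H₀

Derivation:
df = n - 1 = 26
SE = s_d/√n = 7.65/√27 = 1.4722
t = d̄/SE = 3.1/1.4722 = 2.1057
Critical value: t_{0.005,26} = ±2.779
p-value ≈ 0.0450
Decision: fail to reject H₀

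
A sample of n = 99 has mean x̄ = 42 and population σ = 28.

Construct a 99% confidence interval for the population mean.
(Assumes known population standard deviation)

Confidence level: 99%, α = 0.01
z_0.005 = 2.576
SE = σ/√n = 28/√99 = 2.8141
Margin of error = 2.576 × 2.8141 = 7.2491
CI: x̄ ± margin = 42 ± 7.2491
CI: (34.7509, 49.2491)

Answer: (34.7509, 49.2491)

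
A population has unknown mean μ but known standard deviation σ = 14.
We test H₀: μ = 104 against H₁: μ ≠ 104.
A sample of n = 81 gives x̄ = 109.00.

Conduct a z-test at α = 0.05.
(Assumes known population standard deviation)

Answer: z = 3.2142, reject H₀

Derivation:
Standard error: SE = σ/√n = 14/√81 = 1.5556
z-statistic: z = (x̄ - μ₀)/SE = (109.00 - 104)/1.5556 = 3.2142
Critical value: ±1.960
p-value = 0.0013
Decision: reject H₀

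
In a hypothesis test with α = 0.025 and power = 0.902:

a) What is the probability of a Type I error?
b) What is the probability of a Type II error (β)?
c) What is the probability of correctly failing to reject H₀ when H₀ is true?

a) Type I error probability = α = 0.025
b) Power = P(reject H₀ | H₁ true) = 1 - β = 0.902, so Type II error probability = β = 1 - Power = 0.098
c) P(fail to reject H₀ | H₀ true) = 1 - α = 0.975

Answer: a) 0.025, b) 0.098, c) 0.975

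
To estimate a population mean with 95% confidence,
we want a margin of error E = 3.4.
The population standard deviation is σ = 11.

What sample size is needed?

z_0.025 = 1.960
n = (z×σ/E)² = (1.960×11/3.4)²
n = 40.2105
Round up: n = 41

Answer: n = 41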